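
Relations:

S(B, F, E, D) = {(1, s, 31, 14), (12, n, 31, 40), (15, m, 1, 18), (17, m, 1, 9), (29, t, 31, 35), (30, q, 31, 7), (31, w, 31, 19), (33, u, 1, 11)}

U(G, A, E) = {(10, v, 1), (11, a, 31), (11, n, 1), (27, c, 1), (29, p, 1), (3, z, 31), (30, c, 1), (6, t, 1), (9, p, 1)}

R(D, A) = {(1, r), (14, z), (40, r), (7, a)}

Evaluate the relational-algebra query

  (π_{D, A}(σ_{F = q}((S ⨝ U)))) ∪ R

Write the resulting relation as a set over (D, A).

{(1, r), (14, z), (40, r), (7, a), (7, z)}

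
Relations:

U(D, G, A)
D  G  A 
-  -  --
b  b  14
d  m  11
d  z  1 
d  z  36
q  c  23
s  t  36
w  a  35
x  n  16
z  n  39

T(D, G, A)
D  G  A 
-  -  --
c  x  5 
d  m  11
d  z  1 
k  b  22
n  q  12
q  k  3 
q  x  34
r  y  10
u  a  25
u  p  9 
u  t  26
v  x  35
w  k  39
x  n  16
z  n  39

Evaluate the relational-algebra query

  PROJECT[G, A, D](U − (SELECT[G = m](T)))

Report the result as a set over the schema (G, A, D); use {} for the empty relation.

Selection G = m: {(d, m, 11)}
Difference: {(b, b, 14), (d, m, 11), (d, z, 1), (d, z, 36), (q, c, 23), (s, t, 36), (w, a, 35), (x, n, 16), (z, n, 39)} with {(d, m, 11)} → {(b, b, 14), (d, z, 1), (d, z, 36), (q, c, 23), (s, t, 36), (w, a, 35), (x, n, 16), (z, n, 39)}
Keep only column(s) G, A, D: {(a, 35, w), (b, 14, b), (c, 23, q), (n, 16, x), (n, 39, z), (t, 36, s), (z, 1, d), (z, 36, d)}

{(a, 35, w), (b, 14, b), (c, 23, q), (n, 16, x), (n, 39, z), (t, 36, s), (z, 1, d), (z, 36, d)}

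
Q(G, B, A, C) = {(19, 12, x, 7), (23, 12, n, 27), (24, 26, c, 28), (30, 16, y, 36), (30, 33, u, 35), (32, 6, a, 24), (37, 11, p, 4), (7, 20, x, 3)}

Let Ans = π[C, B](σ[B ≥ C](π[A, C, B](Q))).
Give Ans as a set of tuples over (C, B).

π_{A, C, B} gives {(a, 24, 6), (c, 28, 26), (n, 27, 12), (p, 4, 11), (u, 35, 33), (x, 3, 20), (x, 7, 12), (y, 36, 16)}.
σ[B ≥ C]: keep tuples satisfying B ≥ C → {(p, 4, 11), (x, 3, 20), (x, 7, 12)}
π_{C, B} gives {(3, 20), (4, 11), (7, 12)}.

{(3, 20), (4, 11), (7, 12)}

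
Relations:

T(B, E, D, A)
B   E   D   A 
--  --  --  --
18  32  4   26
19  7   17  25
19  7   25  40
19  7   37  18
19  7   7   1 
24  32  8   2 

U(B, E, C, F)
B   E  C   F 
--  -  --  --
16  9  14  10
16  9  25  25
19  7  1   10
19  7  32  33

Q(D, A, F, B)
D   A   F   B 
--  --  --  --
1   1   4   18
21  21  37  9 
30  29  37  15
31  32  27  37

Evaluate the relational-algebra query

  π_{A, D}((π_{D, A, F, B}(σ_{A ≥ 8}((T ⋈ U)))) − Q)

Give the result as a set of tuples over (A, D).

Joining T and U on B, E yields {(19, 7, 17, 25, 1, 10), (19, 7, 17, 25, 32, 33), (19, 7, 25, 40, 1, 10), (19, 7, 25, 40, 32, 33), (19, 7, 37, 18, 1, 10), (19, 7, 37, 18, 32, 33), (19, 7, 7, 1, 1, 10), (19, 7, 7, 1, 32, 33)}.
Apply σ_{A ≥ 8}; surviving tuples: {(19, 7, 17, 25, 1, 10), (19, 7, 17, 25, 32, 33), (19, 7, 25, 40, 1, 10), (19, 7, 25, 40, 32, 33), (19, 7, 37, 18, 1, 10), (19, 7, 37, 18, 32, 33)}
Keep only column(s) D, A, F, B: {(17, 25, 10, 19), (17, 25, 33, 19), (25, 40, 10, 19), (25, 40, 33, 19), (37, 18, 10, 19), (37, 18, 33, 19)}
Set difference of the two operands is {(17, 25, 10, 19), (17, 25, 33, 19), (25, 40, 10, 19), (25, 40, 33, 19), (37, 18, 10, 19), (37, 18, 33, 19)}.
Keep only column(s) A, D (3 duplicate(s) eliminated): {(18, 37), (25, 17), (40, 25)}

{(18, 37), (25, 17), (40, 25)}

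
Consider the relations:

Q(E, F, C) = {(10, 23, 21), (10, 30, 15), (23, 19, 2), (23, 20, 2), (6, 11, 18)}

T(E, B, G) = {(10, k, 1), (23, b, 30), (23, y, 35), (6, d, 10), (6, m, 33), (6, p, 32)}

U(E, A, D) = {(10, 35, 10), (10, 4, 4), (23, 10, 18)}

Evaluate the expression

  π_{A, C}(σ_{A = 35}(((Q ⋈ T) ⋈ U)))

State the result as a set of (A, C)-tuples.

{(35, 15), (35, 21)}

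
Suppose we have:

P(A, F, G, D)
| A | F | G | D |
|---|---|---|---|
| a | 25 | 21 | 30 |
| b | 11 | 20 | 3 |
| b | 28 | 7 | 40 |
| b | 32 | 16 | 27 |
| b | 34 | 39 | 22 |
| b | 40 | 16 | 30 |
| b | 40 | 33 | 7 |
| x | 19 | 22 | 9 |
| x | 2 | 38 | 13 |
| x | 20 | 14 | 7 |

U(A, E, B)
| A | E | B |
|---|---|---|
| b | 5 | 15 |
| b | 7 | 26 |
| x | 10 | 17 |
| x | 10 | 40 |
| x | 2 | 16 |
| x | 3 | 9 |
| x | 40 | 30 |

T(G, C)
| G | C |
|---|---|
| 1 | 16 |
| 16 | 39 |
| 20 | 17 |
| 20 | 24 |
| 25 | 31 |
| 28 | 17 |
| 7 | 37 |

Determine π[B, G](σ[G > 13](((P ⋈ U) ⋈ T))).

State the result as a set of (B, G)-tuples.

Natural join on A: {(b, 11, 20, 3, 5, 15), (b, 11, 20, 3, 7, 26), (b, 28, 7, 40, 5, 15), (b, 28, 7, 40, 7, 26), (b, 32, 16, 27, 5, 15), (b, 32, 16, 27, 7, 26), (b, 34, 39, 22, 5, 15), (b, 34, 39, 22, 7, 26), (b, 40, 16, 30, 5, 15), (b, 40, 16, 30, 7, 26), (b, 40, 33, 7, 5, 15), (b, 40, 33, 7, 7, 26), (x, 19, 22, 9, 10, 17), (x, 19, 22, 9, 10, 40), (x, 19, 22, 9, 2, 16), (x, 19, 22, 9, 3, 9), (x, 19, 22, 9, 40, 30), (x, 2, 38, 13, 10, 17), (x, 2, 38, 13, 10, 40), (x, 2, 38, 13, 2, 16), (x, 2, 38, 13, 3, 9), (x, 2, 38, 13, 40, 30), (x, 20, 14, 7, 10, 17), (x, 20, 14, 7, 10, 40), (x, 20, 14, 7, 2, 16), (x, 20, 14, 7, 3, 9), (x, 20, 14, 7, 40, 30)}
Natural join on G: {(b, 11, 20, 3, 5, 15, 17), (b, 11, 20, 3, 5, 15, 24), (b, 11, 20, 3, 7, 26, 17), (b, 11, 20, 3, 7, 26, 24), (b, 28, 7, 40, 5, 15, 37), (b, 28, 7, 40, 7, 26, 37), (b, 32, 16, 27, 5, 15, 39), (b, 32, 16, 27, 7, 26, 39), (b, 40, 16, 30, 5, 15, 39), (b, 40, 16, 30, 7, 26, 39)}
σ[G > 13]: keep tuples satisfying G > 13 → {(b, 11, 20, 3, 5, 15, 17), (b, 11, 20, 3, 5, 15, 24), (b, 11, 20, 3, 7, 26, 17), (b, 11, 20, 3, 7, 26, 24), (b, 32, 16, 27, 5, 15, 39), (b, 32, 16, 27, 7, 26, 39), (b, 40, 16, 30, 5, 15, 39), (b, 40, 16, 30, 7, 26, 39)}
π[B, G]: project onto (B, G) (4 duplicate(s) eliminated) → {(15, 16), (15, 20), (26, 16), (26, 20)}

{(15, 16), (15, 20), (26, 16), (26, 20)}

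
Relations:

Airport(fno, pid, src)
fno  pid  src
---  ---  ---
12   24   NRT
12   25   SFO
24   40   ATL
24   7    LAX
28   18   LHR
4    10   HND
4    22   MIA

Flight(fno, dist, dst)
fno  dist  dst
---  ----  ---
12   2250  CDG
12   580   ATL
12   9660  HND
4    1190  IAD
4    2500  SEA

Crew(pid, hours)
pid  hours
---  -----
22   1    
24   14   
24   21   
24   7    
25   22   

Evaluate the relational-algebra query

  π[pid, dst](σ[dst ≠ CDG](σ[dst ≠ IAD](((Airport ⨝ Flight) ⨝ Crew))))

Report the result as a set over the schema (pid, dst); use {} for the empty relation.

{(22, SEA), (24, ATL), (24, HND), (25, ATL), (25, HND)}

Natural join on fno: {(12, 24, NRT, 2250, CDG), (12, 24, NRT, 580, ATL), (12, 24, NRT, 9660, HND), (12, 25, SFO, 2250, CDG), (12, 25, SFO, 580, ATL), (12, 25, SFO, 9660, HND), (4, 10, HND, 1190, IAD), (4, 10, HND, 2500, SEA), (4, 22, MIA, 1190, IAD), (4, 22, MIA, 2500, SEA)}
Natural join on pid: {(12, 24, NRT, 2250, CDG, 14), (12, 24, NRT, 2250, CDG, 21), (12, 24, NRT, 2250, CDG, 7), (12, 24, NRT, 580, ATL, 14), (12, 24, NRT, 580, ATL, 21), (12, 24, NRT, 580, ATL, 7), (12, 24, NRT, 9660, HND, 14), (12, 24, NRT, 9660, HND, 21), (12, 24, NRT, 9660, HND, 7), (12, 25, SFO, 2250, CDG, 22), (12, 25, SFO, 580, ATL, 22), (12, 25, SFO, 9660, HND, 22), (4, 22, MIA, 1190, IAD, 1), (4, 22, MIA, 2500, SEA, 1)}
Selection dst ≠ IAD: {(12, 24, NRT, 2250, CDG, 14), (12, 24, NRT, 2250, CDG, 21), (12, 24, NRT, 2250, CDG, 7), (12, 24, NRT, 580, ATL, 14), (12, 24, NRT, 580, ATL, 21), (12, 24, NRT, 580, ATL, 7), (12, 24, NRT, 9660, HND, 14), (12, 24, NRT, 9660, HND, 21), (12, 24, NRT, 9660, HND, 7), (12, 25, SFO, 2250, CDG, 22), (12, 25, SFO, 580, ATL, 22), (12, 25, SFO, 9660, HND, 22), (4, 22, MIA, 2500, SEA, 1)}
Selection dst ≠ CDG: {(12, 24, NRT, 580, ATL, 14), (12, 24, NRT, 580, ATL, 21), (12, 24, NRT, 580, ATL, 7), (12, 24, NRT, 9660, HND, 14), (12, 24, NRT, 9660, HND, 21), (12, 24, NRT, 9660, HND, 7), (12, 25, SFO, 580, ATL, 22), (12, 25, SFO, 9660, HND, 22), (4, 22, MIA, 2500, SEA, 1)}
π_{pid, dst} gives {(22, SEA), (24, ATL), (24, HND), (25, ATL), (25, HND)} (4 duplicate(s) eliminated).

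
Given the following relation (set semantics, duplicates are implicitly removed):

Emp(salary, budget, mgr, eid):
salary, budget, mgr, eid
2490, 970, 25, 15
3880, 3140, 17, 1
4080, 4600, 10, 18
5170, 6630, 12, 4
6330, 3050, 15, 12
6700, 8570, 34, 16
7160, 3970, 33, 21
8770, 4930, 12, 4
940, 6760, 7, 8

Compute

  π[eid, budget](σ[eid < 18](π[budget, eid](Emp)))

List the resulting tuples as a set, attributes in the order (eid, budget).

{(1, 3140), (12, 3050), (15, 970), (16, 8570), (4, 4930), (4, 6630), (8, 6760)}

π[budget, eid]: project onto (budget, eid) → {(3050, 12), (3140, 1), (3970, 21), (4600, 18), (4930, 4), (6630, 4), (6760, 8), (8570, 16), (970, 15)}
Apply σ_{eid < 18}; surviving tuples: {(3050, 12), (3140, 1), (4930, 4), (6630, 4), (6760, 8), (8570, 16), (970, 15)}
π[eid, budget]: project onto (eid, budget) → {(1, 3140), (12, 3050), (15, 970), (16, 8570), (4, 4930), (4, 6630), (8, 6760)}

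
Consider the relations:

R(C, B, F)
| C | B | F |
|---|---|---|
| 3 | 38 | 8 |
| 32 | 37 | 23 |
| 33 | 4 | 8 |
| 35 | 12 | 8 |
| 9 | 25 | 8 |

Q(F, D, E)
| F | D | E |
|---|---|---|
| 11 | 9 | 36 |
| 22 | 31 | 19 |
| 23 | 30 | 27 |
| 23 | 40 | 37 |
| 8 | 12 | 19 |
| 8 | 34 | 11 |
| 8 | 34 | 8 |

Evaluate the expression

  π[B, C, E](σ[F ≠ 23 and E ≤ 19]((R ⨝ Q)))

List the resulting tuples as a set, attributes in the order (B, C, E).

Joining R and Q on F yields {(3, 38, 8, 12, 19), (3, 38, 8, 34, 11), (3, 38, 8, 34, 8), (32, 37, 23, 30, 27), (32, 37, 23, 40, 37), (33, 4, 8, 12, 19), (33, 4, 8, 34, 11), (33, 4, 8, 34, 8), (35, 12, 8, 12, 19), (35, 12, 8, 34, 11), (35, 12, 8, 34, 8), (9, 25, 8, 12, 19), (9, 25, 8, 34, 11), (9, 25, 8, 34, 8)}.
Filtering on F ≠ 23 and E ≤ 19 leaves {(3, 38, 8, 12, 19), (3, 38, 8, 34, 11), (3, 38, 8, 34, 8), (33, 4, 8, 12, 19), (33, 4, 8, 34, 11), (33, 4, 8, 34, 8), (35, 12, 8, 12, 19), (35, 12, 8, 34, 11), (35, 12, 8, 34, 8), (9, 25, 8, 12, 19), (9, 25, 8, 34, 11), (9, 25, 8, 34, 8)}.
π[B, C, E]: project onto (B, C, E) → {(12, 35, 11), (12, 35, 19), (12, 35, 8), (25, 9, 11), (25, 9, 19), (25, 9, 8), (38, 3, 11), (38, 3, 19), (38, 3, 8), (4, 33, 11), (4, 33, 19), (4, 33, 8)}

{(12, 35, 11), (12, 35, 19), (12, 35, 8), (25, 9, 11), (25, 9, 19), (25, 9, 8), (38, 3, 11), (38, 3, 19), (38, 3, 8), (4, 33, 11), (4, 33, 19), (4, 33, 8)}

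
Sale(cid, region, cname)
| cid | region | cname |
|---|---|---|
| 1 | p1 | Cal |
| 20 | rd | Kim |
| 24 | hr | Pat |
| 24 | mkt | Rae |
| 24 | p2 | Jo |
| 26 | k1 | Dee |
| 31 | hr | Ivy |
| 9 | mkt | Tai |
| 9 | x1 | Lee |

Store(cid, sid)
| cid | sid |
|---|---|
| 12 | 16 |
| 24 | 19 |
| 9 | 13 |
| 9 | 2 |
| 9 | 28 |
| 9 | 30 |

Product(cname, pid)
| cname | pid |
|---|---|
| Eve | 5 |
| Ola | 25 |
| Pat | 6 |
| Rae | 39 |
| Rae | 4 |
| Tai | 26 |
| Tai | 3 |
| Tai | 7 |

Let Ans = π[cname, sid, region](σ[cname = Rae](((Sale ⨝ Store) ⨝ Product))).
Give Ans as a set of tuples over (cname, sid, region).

Natural join on cid: {(24, hr, Pat, 19), (24, mkt, Rae, 19), (24, p2, Jo, 19), (9, mkt, Tai, 13), (9, mkt, Tai, 2), (9, mkt, Tai, 28), (9, mkt, Tai, 30), (9, x1, Lee, 13), (9, x1, Lee, 2), (9, x1, Lee, 28), (9, x1, Lee, 30)}
Natural join on cname: {(24, hr, Pat, 19, 6), (24, mkt, Rae, 19, 39), (24, mkt, Rae, 19, 4), (9, mkt, Tai, 13, 26), (9, mkt, Tai, 13, 3), (9, mkt, Tai, 13, 7), (9, mkt, Tai, 2, 26), (9, mkt, Tai, 2, 3), (9, mkt, Tai, 2, 7), (9, mkt, Tai, 28, 26), (9, mkt, Tai, 28, 3), (9, mkt, Tai, 28, 7), (9, mkt, Tai, 30, 26), (9, mkt, Tai, 30, 3), (9, mkt, Tai, 30, 7)}
Selection cname = Rae: {(24, mkt, Rae, 19, 39), (24, mkt, Rae, 19, 4)}
π[cname, sid, region]: project onto (cname, sid, region) (1 duplicate(s) eliminated) → {(Rae, 19, mkt)}

{(Rae, 19, mkt)}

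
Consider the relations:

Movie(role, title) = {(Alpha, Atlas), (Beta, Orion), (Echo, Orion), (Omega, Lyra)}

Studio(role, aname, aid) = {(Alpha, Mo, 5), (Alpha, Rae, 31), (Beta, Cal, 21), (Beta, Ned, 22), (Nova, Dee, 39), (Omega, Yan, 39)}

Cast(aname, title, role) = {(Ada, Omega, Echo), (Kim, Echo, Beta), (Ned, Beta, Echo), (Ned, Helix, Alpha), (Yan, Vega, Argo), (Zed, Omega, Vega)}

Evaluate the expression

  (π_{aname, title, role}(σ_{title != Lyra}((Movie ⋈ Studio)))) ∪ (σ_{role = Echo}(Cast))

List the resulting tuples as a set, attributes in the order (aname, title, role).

{(Ada, Omega, Echo), (Cal, Orion, Beta), (Mo, Atlas, Alpha), (Ned, Beta, Echo), (Ned, Orion, Beta), (Rae, Atlas, Alpha)}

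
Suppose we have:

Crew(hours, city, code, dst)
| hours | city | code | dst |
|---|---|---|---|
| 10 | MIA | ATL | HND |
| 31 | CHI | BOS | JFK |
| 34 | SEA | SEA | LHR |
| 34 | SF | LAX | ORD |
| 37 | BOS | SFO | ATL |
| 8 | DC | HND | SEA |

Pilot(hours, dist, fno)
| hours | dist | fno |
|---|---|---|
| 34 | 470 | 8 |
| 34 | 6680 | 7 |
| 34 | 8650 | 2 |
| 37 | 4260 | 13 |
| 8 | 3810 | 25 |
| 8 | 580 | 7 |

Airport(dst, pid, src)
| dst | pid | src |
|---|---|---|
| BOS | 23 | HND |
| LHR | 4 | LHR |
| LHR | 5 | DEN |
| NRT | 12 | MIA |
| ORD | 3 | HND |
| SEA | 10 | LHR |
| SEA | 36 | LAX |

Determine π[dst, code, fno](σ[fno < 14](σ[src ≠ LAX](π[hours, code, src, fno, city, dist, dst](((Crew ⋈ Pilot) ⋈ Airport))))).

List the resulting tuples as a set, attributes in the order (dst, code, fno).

{(LHR, SEA, 2), (LHR, SEA, 7), (LHR, SEA, 8), (ORD, LAX, 2), (ORD, LAX, 7), (ORD, LAX, 8), (SEA, HND, 7)}

Natural join on hours: {(34, SEA, SEA, LHR, 470, 8), (34, SEA, SEA, LHR, 6680, 7), (34, SEA, SEA, LHR, 8650, 2), (34, SF, LAX, ORD, 470, 8), (34, SF, LAX, ORD, 6680, 7), (34, SF, LAX, ORD, 8650, 2), (37, BOS, SFO, ATL, 4260, 13), (8, DC, HND, SEA, 3810, 25), (8, DC, HND, SEA, 580, 7)}
Natural join on dst: {(34, SEA, SEA, LHR, 470, 8, 4, LHR), (34, SEA, SEA, LHR, 470, 8, 5, DEN), (34, SEA, SEA, LHR, 6680, 7, 4, LHR), (34, SEA, SEA, LHR, 6680, 7, 5, DEN), (34, SEA, SEA, LHR, 8650, 2, 4, LHR), (34, SEA, SEA, LHR, 8650, 2, 5, DEN), (34, SF, LAX, ORD, 470, 8, 3, HND), (34, SF, LAX, ORD, 6680, 7, 3, HND), (34, SF, LAX, ORD, 8650, 2, 3, HND), (8, DC, HND, SEA, 3810, 25, 10, LHR), (8, DC, HND, SEA, 3810, 25, 36, LAX), (8, DC, HND, SEA, 580, 7, 10, LHR), (8, DC, HND, SEA, 580, 7, 36, LAX)}
Keep only column(s) hours, code, src, fno, city, dist, dst: {(34, LAX, HND, 2, SF, 8650, ORD), (34, LAX, HND, 7, SF, 6680, ORD), (34, LAX, HND, 8, SF, 470, ORD), (34, SEA, DEN, 2, SEA, 8650, LHR), (34, SEA, DEN, 7, SEA, 6680, LHR), (34, SEA, DEN, 8, SEA, 470, LHR), (34, SEA, LHR, 2, SEA, 8650, LHR), (34, SEA, LHR, 7, SEA, 6680, LHR), (34, SEA, LHR, 8, SEA, 470, LHR), (8, HND, LAX, 25, DC, 3810, SEA), (8, HND, LAX, 7, DC, 580, SEA), (8, HND, LHR, 25, DC, 3810, SEA), (8, HND, LHR, 7, DC, 580, SEA)}
σ[src ≠ LAX]: keep tuples satisfying src ≠ LAX → {(34, LAX, HND, 2, SF, 8650, ORD), (34, LAX, HND, 7, SF, 6680, ORD), (34, LAX, HND, 8, SF, 470, ORD), (34, SEA, DEN, 2, SEA, 8650, LHR), (34, SEA, DEN, 7, SEA, 6680, LHR), (34, SEA, DEN, 8, SEA, 470, LHR), (34, SEA, LHR, 2, SEA, 8650, LHR), (34, SEA, LHR, 7, SEA, 6680, LHR), (34, SEA, LHR, 8, SEA, 470, LHR), (8, HND, LHR, 25, DC, 3810, SEA), (8, HND, LHR, 7, DC, 580, SEA)}
σ[fno < 14]: keep tuples satisfying fno < 14 → {(34, LAX, HND, 2, SF, 8650, ORD), (34, LAX, HND, 7, SF, 6680, ORD), (34, LAX, HND, 8, SF, 470, ORD), (34, SEA, DEN, 2, SEA, 8650, LHR), (34, SEA, DEN, 7, SEA, 6680, LHR), (34, SEA, DEN, 8, SEA, 470, LHR), (34, SEA, LHR, 2, SEA, 8650, LHR), (34, SEA, LHR, 7, SEA, 6680, LHR), (34, SEA, LHR, 8, SEA, 470, LHR), (8, HND, LHR, 7, DC, 580, SEA)}
Keep only column(s) dst, code, fno (3 duplicate(s) eliminated): {(LHR, SEA, 2), (LHR, SEA, 7), (LHR, SEA, 8), (ORD, LAX, 2), (ORD, LAX, 7), (ORD, LAX, 8), (SEA, HND, 7)}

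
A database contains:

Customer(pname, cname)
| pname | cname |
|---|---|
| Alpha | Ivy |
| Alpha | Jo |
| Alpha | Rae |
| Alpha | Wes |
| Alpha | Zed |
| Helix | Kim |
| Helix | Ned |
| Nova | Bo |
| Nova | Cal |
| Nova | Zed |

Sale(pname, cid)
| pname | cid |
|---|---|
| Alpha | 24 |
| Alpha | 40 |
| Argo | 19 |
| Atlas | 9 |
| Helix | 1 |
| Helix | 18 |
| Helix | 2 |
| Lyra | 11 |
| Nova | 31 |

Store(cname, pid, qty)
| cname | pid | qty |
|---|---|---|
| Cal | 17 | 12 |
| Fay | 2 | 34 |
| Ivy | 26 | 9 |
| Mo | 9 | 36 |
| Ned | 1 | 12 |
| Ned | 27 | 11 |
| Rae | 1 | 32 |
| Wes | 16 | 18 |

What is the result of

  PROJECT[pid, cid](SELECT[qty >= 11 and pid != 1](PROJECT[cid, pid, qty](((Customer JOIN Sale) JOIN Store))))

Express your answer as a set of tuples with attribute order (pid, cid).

{(16, 24), (16, 40), (17, 31), (27, 1), (27, 18), (27, 2)}

Customer ⋈ Sale (natural join on pname): {(Alpha, Ivy, 24), (Alpha, Ivy, 40), (Alpha, Jo, 24), (Alpha, Jo, 40), (Alpha, Rae, 24), (Alpha, Rae, 40), (Alpha, Wes, 24), (Alpha, Wes, 40), (Alpha, Zed, 24), (Alpha, Zed, 40), (Helix, Kim, 1), (Helix, Kim, 18), (Helix, Kim, 2), (Helix, Ned, 1), (Helix, Ned, 18), (Helix, Ned, 2), (Nova, Bo, 31), (Nova, Cal, 31), (Nova, Zed, 31)}
(Customer JOIN Sale) ⋈ Store (natural join on cname): {(Alpha, Ivy, 24, 26, 9), (Alpha, Ivy, 40, 26, 9), (Alpha, Rae, 24, 1, 32), (Alpha, Rae, 40, 1, 32), (Alpha, Wes, 24, 16, 18), (Alpha, Wes, 40, 16, 18), (Helix, Ned, 1, 1, 12), (Helix, Ned, 1, 27, 11), (Helix, Ned, 18, 1, 12), (Helix, Ned, 18, 27, 11), (Helix, Ned, 2, 1, 12), (Helix, Ned, 2, 27, 11), (Nova, Cal, 31, 17, 12)}
π_{cid, pid, qty} gives {(1, 1, 12), (1, 27, 11), (18, 1, 12), (18, 27, 11), (2, 1, 12), (2, 27, 11), (24, 1, 32), (24, 16, 18), (24, 26, 9), (31, 17, 12), (40, 1, 32), (40, 16, 18), (40, 26, 9)}.
Apply σ_{qty >= 11 and pid != 1}; surviving tuples: {(1, 27, 11), (18, 27, 11), (2, 27, 11), (24, 16, 18), (31, 17, 12), (40, 16, 18)}
π_{pid, cid} gives {(16, 24), (16, 40), (17, 31), (27, 1), (27, 18), (27, 2)}.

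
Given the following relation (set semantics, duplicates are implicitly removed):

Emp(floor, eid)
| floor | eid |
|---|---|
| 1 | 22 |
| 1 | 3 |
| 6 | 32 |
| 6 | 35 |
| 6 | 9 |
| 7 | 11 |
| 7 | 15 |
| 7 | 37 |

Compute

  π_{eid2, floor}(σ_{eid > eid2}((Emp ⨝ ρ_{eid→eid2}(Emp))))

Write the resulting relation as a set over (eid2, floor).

{(11, 7), (15, 7), (3, 1), (32, 6), (9, 6)}

ρ[eid→eid2]: schema becomes (floor, eid2); tuples unchanged.
Emp ⋈ ρ_{eid→eid2}(Emp) (natural join on floor): {(1, 22, 22), (1, 22, 3), (1, 3, 22), (1, 3, 3), (6, 32, 32), (6, 32, 35), (6, 32, 9), (6, 35, 32), (6, 35, 35), (6, 35, 9), (6, 9, 32), (6, 9, 35), (6, 9, 9), (7, 11, 11), (7, 11, 15), (7, 11, 37), (7, 15, 11), (7, 15, 15), (7, 15, 37), (7, 37, 11), (7, 37, 15), (7, 37, 37)}
Filtering on eid > eid2 leaves {(1, 22, 3), (6, 32, 9), (6, 35, 32), (6, 35, 9), (7, 15, 11), (7, 37, 11), (7, 37, 15)}.
Projecting to eid2, floor (2 duplicate(s) eliminated): {(11, 7), (15, 7), (3, 1), (32, 6), (9, 6)}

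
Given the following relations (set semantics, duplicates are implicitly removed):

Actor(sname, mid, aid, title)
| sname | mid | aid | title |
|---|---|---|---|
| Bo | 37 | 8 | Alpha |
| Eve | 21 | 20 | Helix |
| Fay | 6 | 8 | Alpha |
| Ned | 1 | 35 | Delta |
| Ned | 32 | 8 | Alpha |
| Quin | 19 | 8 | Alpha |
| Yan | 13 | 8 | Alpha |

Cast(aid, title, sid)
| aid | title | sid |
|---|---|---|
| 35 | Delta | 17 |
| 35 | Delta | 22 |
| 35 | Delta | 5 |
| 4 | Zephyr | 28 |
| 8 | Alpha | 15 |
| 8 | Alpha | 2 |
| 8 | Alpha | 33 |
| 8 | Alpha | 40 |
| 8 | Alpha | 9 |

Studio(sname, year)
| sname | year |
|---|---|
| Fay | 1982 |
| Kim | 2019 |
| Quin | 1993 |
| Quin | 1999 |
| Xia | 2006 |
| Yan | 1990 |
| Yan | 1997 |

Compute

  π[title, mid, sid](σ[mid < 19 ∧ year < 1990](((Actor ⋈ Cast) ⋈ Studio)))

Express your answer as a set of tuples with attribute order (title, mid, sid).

{(Alpha, 6, 15), (Alpha, 6, 2), (Alpha, 6, 33), (Alpha, 6, 40), (Alpha, 6, 9)}

Natural join on aid, title: {(Bo, 37, 8, Alpha, 15), (Bo, 37, 8, Alpha, 2), (Bo, 37, 8, Alpha, 33), (Bo, 37, 8, Alpha, 40), (Bo, 37, 8, Alpha, 9), (Fay, 6, 8, Alpha, 15), (Fay, 6, 8, Alpha, 2), (Fay, 6, 8, Alpha, 33), (Fay, 6, 8, Alpha, 40), (Fay, 6, 8, Alpha, 9), (Ned, 1, 35, Delta, 17), (Ned, 1, 35, Delta, 22), (Ned, 1, 35, Delta, 5), (Ned, 32, 8, Alpha, 15), (Ned, 32, 8, Alpha, 2), (Ned, 32, 8, Alpha, 33), (Ned, 32, 8, Alpha, 40), (Ned, 32, 8, Alpha, 9), (Quin, 19, 8, Alpha, 15), (Quin, 19, 8, Alpha, 2), (Quin, 19, 8, Alpha, 33), (Quin, 19, 8, Alpha, 40), (Quin, 19, 8, Alpha, 9), (Yan, 13, 8, Alpha, 15), (Yan, 13, 8, Alpha, 2), (Yan, 13, 8, Alpha, 33), (Yan, 13, 8, Alpha, 40), (Yan, 13, 8, Alpha, 9)}
Natural join on sname: {(Fay, 6, 8, Alpha, 15, 1982), (Fay, 6, 8, Alpha, 2, 1982), (Fay, 6, 8, Alpha, 33, 1982), (Fay, 6, 8, Alpha, 40, 1982), (Fay, 6, 8, Alpha, 9, 1982), (Quin, 19, 8, Alpha, 15, 1993), (Quin, 19, 8, Alpha, 15, 1999), (Quin, 19, 8, Alpha, 2, 1993), (Quin, 19, 8, Alpha, 2, 1999), (Quin, 19, 8, Alpha, 33, 1993), (Quin, 19, 8, Alpha, 33, 1999), (Quin, 19, 8, Alpha, 40, 1993), (Quin, 19, 8, Alpha, 40, 1999), (Quin, 19, 8, Alpha, 9, 1993), (Quin, 19, 8, Alpha, 9, 1999), (Yan, 13, 8, Alpha, 15, 1990), (Yan, 13, 8, Alpha, 15, 1997), (Yan, 13, 8, Alpha, 2, 1990), (Yan, 13, 8, Alpha, 2, 1997), (Yan, 13, 8, Alpha, 33, 1990), (Yan, 13, 8, Alpha, 33, 1997), (Yan, 13, 8, Alpha, 40, 1990), (Yan, 13, 8, Alpha, 40, 1997), (Yan, 13, 8, Alpha, 9, 1990), (Yan, 13, 8, Alpha, 9, 1997)}
Apply σ_{mid < 19 ∧ year < 1990}; surviving tuples: {(Fay, 6, 8, Alpha, 15, 1982), (Fay, 6, 8, Alpha, 2, 1982), (Fay, 6, 8, Alpha, 33, 1982), (Fay, 6, 8, Alpha, 40, 1982), (Fay, 6, 8, Alpha, 9, 1982)}
π_{title, mid, sid} gives {(Alpha, 6, 15), (Alpha, 6, 2), (Alpha, 6, 33), (Alpha, 6, 40), (Alpha, 6, 9)}.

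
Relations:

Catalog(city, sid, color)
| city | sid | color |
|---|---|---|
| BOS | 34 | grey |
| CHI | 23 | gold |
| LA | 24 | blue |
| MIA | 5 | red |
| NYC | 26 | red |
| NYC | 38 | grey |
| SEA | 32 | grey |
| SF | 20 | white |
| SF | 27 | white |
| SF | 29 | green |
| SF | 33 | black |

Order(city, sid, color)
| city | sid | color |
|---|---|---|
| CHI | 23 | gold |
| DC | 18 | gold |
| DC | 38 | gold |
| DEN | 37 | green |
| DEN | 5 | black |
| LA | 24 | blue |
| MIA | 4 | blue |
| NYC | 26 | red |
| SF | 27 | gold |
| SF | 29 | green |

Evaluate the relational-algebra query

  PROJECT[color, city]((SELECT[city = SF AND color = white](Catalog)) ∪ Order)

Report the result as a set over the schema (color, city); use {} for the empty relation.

{(black, DEN), (blue, LA), (blue, MIA), (gold, CHI), (gold, DC), (gold, SF), (green, DEN), (green, SF), (red, NYC), (white, SF)}

σ[city = SF AND color = white]: keep tuples satisfying city = SF AND color = white → {(SF, 20, white), (SF, 27, white)}
Set union of the two operands is {(CHI, 23, gold), (DC, 18, gold), (DC, 38, gold), (DEN, 37, green), (DEN, 5, black), (LA, 24, blue), (MIA, 4, blue), (NYC, 26, red), (SF, 20, white), (SF, 27, gold), (SF, 27, white), (SF, 29, green)}.
π_{color, city} gives {(black, DEN), (blue, LA), (blue, MIA), (gold, CHI), (gold, DC), (gold, SF), (green, DEN), (green, SF), (red, NYC), (white, SF)} (2 duplicate(s) eliminated).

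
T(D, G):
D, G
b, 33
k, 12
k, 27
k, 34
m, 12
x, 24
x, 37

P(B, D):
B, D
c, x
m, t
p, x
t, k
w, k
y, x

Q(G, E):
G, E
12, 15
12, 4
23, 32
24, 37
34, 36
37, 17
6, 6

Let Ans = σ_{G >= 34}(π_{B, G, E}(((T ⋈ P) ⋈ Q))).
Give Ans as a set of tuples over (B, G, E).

Joining T and P on D yields {(k, 12, t), (k, 12, w), (k, 27, t), (k, 27, w), (k, 34, t), (k, 34, w), (x, 24, c), (x, 24, p), (x, 24, y), (x, 37, c), (x, 37, p), (x, 37, y)}.
Joining (T ⋈ P) and Q on G yields {(k, 12, t, 15), (k, 12, t, 4), (k, 12, w, 15), (k, 12, w, 4), (k, 34, t, 36), (k, 34, w, 36), (x, 24, c, 37), (x, 24, p, 37), (x, 24, y, 37), (x, 37, c, 17), (x, 37, p, 17), (x, 37, y, 17)}.
π_{B, G, E} gives {(c, 24, 37), (c, 37, 17), (p, 24, 37), (p, 37, 17), (t, 12, 15), (t, 12, 4), (t, 34, 36), (w, 12, 15), (w, 12, 4), (w, 34, 36), (y, 24, 37), (y, 37, 17)}.
Apply σ_{G >= 34}; surviving tuples: {(c, 37, 17), (p, 37, 17), (t, 34, 36), (w, 34, 36), (y, 37, 17)}

{(c, 37, 17), (p, 37, 17), (t, 34, 36), (w, 34, 36), (y, 37, 17)}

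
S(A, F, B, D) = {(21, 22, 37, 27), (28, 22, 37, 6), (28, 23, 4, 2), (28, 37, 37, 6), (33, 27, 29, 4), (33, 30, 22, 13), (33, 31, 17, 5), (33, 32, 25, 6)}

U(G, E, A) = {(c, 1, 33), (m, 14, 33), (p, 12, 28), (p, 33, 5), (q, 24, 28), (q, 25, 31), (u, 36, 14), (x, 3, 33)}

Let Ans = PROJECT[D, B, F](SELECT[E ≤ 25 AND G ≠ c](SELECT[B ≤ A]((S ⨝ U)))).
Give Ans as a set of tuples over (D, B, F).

S ⋈ U (natural join on A): {(28, 22, 37, 6, p, 12), (28, 22, 37, 6, q, 24), (28, 23, 4, 2, p, 12), (28, 23, 4, 2, q, 24), (28, 37, 37, 6, p, 12), (28, 37, 37, 6, q, 24), (33, 27, 29, 4, c, 1), (33, 27, 29, 4, m, 14), (33, 27, 29, 4, x, 3), (33, 30, 22, 13, c, 1), (33, 30, 22, 13, m, 14), (33, 30, 22, 13, x, 3), (33, 31, 17, 5, c, 1), (33, 31, 17, 5, m, 14), (33, 31, 17, 5, x, 3), (33, 32, 25, 6, c, 1), (33, 32, 25, 6, m, 14), (33, 32, 25, 6, x, 3)}
Selection B ≤ A: {(28, 23, 4, 2, p, 12), (28, 23, 4, 2, q, 24), (33, 27, 29, 4, c, 1), (33, 27, 29, 4, m, 14), (33, 27, 29, 4, x, 3), (33, 30, 22, 13, c, 1), (33, 30, 22, 13, m, 14), (33, 30, 22, 13, x, 3), (33, 31, 17, 5, c, 1), (33, 31, 17, 5, m, 14), (33, 31, 17, 5, x, 3), (33, 32, 25, 6, c, 1), (33, 32, 25, 6, m, 14), (33, 32, 25, 6, x, 3)}
Selection E ≤ 25 AND G ≠ c: {(28, 23, 4, 2, p, 12), (28, 23, 4, 2, q, 24), (33, 27, 29, 4, m, 14), (33, 27, 29, 4, x, 3), (33, 30, 22, 13, m, 14), (33, 30, 22, 13, x, 3), (33, 31, 17, 5, m, 14), (33, 31, 17, 5, x, 3), (33, 32, 25, 6, m, 14), (33, 32, 25, 6, x, 3)}
π[D, B, F]: project onto (D, B, F) (5 duplicate(s) eliminated) → {(13, 22, 30), (2, 4, 23), (4, 29, 27), (5, 17, 31), (6, 25, 32)}

{(13, 22, 30), (2, 4, 23), (4, 29, 27), (5, 17, 31), (6, 25, 32)}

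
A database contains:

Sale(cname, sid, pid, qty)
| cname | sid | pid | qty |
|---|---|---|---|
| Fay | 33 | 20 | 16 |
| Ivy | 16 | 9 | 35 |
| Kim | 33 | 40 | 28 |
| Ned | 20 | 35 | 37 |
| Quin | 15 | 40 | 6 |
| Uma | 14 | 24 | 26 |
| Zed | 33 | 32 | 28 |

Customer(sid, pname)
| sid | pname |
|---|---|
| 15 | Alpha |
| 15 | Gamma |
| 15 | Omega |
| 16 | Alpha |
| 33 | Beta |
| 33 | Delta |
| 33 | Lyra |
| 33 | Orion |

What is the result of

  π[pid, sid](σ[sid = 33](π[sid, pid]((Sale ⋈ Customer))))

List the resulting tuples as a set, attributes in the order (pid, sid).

{(20, 33), (32, 33), (40, 33)}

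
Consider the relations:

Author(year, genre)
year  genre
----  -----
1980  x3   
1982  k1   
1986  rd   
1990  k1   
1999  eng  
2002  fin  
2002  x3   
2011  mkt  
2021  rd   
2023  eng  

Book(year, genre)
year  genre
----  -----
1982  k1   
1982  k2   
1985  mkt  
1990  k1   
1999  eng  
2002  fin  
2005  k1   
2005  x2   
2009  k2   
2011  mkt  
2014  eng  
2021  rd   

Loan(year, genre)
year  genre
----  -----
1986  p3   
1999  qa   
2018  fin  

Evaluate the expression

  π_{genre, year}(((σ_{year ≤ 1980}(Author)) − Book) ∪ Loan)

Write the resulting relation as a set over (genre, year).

{(fin, 2018), (p3, 1986), (qa, 1999), (x3, 1980)}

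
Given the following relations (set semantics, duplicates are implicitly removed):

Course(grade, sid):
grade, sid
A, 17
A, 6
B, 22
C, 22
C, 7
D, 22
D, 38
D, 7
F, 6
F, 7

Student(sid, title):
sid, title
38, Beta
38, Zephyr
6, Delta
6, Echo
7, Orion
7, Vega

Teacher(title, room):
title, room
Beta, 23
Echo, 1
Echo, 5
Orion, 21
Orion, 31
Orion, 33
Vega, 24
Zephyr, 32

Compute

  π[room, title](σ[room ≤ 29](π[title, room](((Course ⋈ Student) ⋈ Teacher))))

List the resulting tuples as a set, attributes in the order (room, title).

{(1, Echo), (21, Orion), (23, Beta), (24, Vega), (5, Echo)}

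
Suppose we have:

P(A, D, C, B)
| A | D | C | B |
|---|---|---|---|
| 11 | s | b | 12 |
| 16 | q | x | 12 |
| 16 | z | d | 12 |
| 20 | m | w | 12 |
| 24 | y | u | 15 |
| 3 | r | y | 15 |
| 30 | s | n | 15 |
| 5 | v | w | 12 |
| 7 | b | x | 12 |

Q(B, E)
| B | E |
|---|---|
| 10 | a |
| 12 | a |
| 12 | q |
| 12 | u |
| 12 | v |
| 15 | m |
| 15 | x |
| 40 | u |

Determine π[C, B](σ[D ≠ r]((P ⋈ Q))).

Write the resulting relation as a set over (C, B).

{(b, 12), (d, 12), (n, 15), (u, 15), (w, 12), (x, 12)}

P ⋈ Q (natural join on B): {(11, s, b, 12, a), (11, s, b, 12, q), (11, s, b, 12, u), (11, s, b, 12, v), (16, q, x, 12, a), (16, q, x, 12, q), (16, q, x, 12, u), (16, q, x, 12, v), (16, z, d, 12, a), (16, z, d, 12, q), (16, z, d, 12, u), (16, z, d, 12, v), (20, m, w, 12, a), (20, m, w, 12, q), (20, m, w, 12, u), (20, m, w, 12, v), (24, y, u, 15, m), (24, y, u, 15, x), (3, r, y, 15, m), (3, r, y, 15, x), (30, s, n, 15, m), (30, s, n, 15, x), (5, v, w, 12, a), (5, v, w, 12, q), (5, v, w, 12, u), (5, v, w, 12, v), (7, b, x, 12, a), (7, b, x, 12, q), (7, b, x, 12, u), (7, b, x, 12, v)}
Filtering on D ≠ r leaves {(11, s, b, 12, a), (11, s, b, 12, q), (11, s, b, 12, u), (11, s, b, 12, v), (16, q, x, 12, a), (16, q, x, 12, q), (16, q, x, 12, u), (16, q, x, 12, v), (16, z, d, 12, a), (16, z, d, 12, q), (16, z, d, 12, u), (16, z, d, 12, v), (20, m, w, 12, a), (20, m, w, 12, q), (20, m, w, 12, u), (20, m, w, 12, v), (24, y, u, 15, m), (24, y, u, 15, x), (30, s, n, 15, m), (30, s, n, 15, x), (5, v, w, 12, a), (5, v, w, 12, q), (5, v, w, 12, u), (5, v, w, 12, v), (7, b, x, 12, a), (7, b, x, 12, q), (7, b, x, 12, u), (7, b, x, 12, v)}.
Projecting to C, B (22 duplicate(s) eliminated): {(b, 12), (d, 12), (n, 15), (u, 15), (w, 12), (x, 12)}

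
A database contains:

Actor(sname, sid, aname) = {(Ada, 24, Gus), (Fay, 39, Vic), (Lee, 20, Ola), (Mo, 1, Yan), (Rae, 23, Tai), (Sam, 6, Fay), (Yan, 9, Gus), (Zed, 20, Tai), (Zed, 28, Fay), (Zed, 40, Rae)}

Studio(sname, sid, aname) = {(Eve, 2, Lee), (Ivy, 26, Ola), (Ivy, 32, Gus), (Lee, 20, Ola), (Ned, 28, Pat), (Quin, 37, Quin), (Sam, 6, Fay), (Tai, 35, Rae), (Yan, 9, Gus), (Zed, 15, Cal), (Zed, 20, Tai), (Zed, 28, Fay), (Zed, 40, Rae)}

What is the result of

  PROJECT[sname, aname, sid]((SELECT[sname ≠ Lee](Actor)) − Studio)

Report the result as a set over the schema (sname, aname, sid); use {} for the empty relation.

{(Ada, Gus, 24), (Fay, Vic, 39), (Mo, Yan, 1), (Rae, Tai, 23)}

Apply σ_{sname ≠ Lee}; surviving tuples: {(Ada, 24, Gus), (Fay, 39, Vic), (Mo, 1, Yan), (Rae, 23, Tai), (Sam, 6, Fay), (Yan, 9, Gus), (Zed, 20, Tai), (Zed, 28, Fay), (Zed, 40, Rae)}
Difference: {(Ada, 24, Gus), (Fay, 39, Vic), (Mo, 1, Yan), (Rae, 23, Tai), (Sam, 6, Fay), (Yan, 9, Gus), (Zed, 20, Tai), (Zed, 28, Fay), (Zed, 40, Rae)} with {(Eve, 2, Lee), (Ivy, 26, Ola), (Ivy, 32, Gus), (Lee, 20, Ola), (Ned, 28, Pat), (Quin, 37, Quin), (Sam, 6, Fay), (Tai, 35, Rae), (Yan, 9, Gus), (Zed, 15, Cal), (Zed, 20, Tai), (Zed, 28, Fay), (Zed, 40, Rae)} → {(Ada, 24, Gus), (Fay, 39, Vic), (Mo, 1, Yan), (Rae, 23, Tai)}
Keep only column(s) sname, aname, sid: {(Ada, Gus, 24), (Fay, Vic, 39), (Mo, Yan, 1), (Rae, Tai, 23)}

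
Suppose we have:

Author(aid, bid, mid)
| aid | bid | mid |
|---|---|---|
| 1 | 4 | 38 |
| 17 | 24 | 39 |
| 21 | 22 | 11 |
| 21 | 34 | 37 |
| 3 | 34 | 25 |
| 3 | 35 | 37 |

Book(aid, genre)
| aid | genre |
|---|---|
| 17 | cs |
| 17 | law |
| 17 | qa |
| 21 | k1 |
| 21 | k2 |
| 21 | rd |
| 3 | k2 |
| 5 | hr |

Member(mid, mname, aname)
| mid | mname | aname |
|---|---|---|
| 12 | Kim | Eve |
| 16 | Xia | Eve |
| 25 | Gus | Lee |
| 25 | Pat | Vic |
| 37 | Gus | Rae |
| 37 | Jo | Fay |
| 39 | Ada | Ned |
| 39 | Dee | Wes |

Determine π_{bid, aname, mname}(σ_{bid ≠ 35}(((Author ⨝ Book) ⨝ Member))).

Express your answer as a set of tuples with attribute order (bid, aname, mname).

Natural join on aid: {(17, 24, 39, cs), (17, 24, 39, law), (17, 24, 39, qa), (21, 22, 11, k1), (21, 22, 11, k2), (21, 22, 11, rd), (21, 34, 37, k1), (21, 34, 37, k2), (21, 34, 37, rd), (3, 34, 25, k2), (3, 35, 37, k2)}
Natural join on mid: {(17, 24, 39, cs, Ada, Ned), (17, 24, 39, cs, Dee, Wes), (17, 24, 39, law, Ada, Ned), (17, 24, 39, law, Dee, Wes), (17, 24, 39, qa, Ada, Ned), (17, 24, 39, qa, Dee, Wes), (21, 34, 37, k1, Gus, Rae), (21, 34, 37, k1, Jo, Fay), (21, 34, 37, k2, Gus, Rae), (21, 34, 37, k2, Jo, Fay), (21, 34, 37, rd, Gus, Rae), (21, 34, 37, rd, Jo, Fay), (3, 34, 25, k2, Gus, Lee), (3, 34, 25, k2, Pat, Vic), (3, 35, 37, k2, Gus, Rae), (3, 35, 37, k2, Jo, Fay)}
Selection bid ≠ 35: {(17, 24, 39, cs, Ada, Ned), (17, 24, 39, cs, Dee, Wes), (17, 24, 39, law, Ada, Ned), (17, 24, 39, law, Dee, Wes), (17, 24, 39, qa, Ada, Ned), (17, 24, 39, qa, Dee, Wes), (21, 34, 37, k1, Gus, Rae), (21, 34, 37, k1, Jo, Fay), (21, 34, 37, k2, Gus, Rae), (21, 34, 37, k2, Jo, Fay), (21, 34, 37, rd, Gus, Rae), (21, 34, 37, rd, Jo, Fay), (3, 34, 25, k2, Gus, Lee), (3, 34, 25, k2, Pat, Vic)}
Keep only column(s) bid, aname, mname (8 duplicate(s) eliminated): {(24, Ned, Ada), (24, Wes, Dee), (34, Fay, Jo), (34, Lee, Gus), (34, Rae, Gus), (34, Vic, Pat)}

{(24, Ned, Ada), (24, Wes, Dee), (34, Fay, Jo), (34, Lee, Gus), (34, Rae, Gus), (34, Vic, Pat)}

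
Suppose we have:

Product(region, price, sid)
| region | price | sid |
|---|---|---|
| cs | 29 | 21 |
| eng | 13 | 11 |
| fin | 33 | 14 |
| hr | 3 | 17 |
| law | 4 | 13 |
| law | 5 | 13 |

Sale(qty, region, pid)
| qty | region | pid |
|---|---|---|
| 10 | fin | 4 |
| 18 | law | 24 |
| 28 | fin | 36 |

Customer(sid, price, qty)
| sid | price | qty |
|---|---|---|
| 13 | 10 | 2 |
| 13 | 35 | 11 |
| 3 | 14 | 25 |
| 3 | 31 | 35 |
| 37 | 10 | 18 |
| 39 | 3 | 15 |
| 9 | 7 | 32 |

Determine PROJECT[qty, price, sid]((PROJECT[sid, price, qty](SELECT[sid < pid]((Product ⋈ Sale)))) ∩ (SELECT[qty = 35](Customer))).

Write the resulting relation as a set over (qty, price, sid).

{}

Joining Product and Sale on region yields {(fin, 33, 14, 10, 4), (fin, 33, 14, 28, 36), (law, 4, 13, 18, 24), (law, 5, 13, 18, 24)}.
Filtering on sid < pid leaves {(fin, 33, 14, 28, 36), (law, 4, 13, 18, 24), (law, 5, 13, 18, 24)}.
π[sid, price, qty]: project onto (sid, price, qty) → {(13, 4, 18), (13, 5, 18), (14, 33, 28)}
Filtering on qty = 35 leaves {(3, 31, 35)}.
Set intersection of the two operands is {}.
π[qty, price, sid]: project onto (qty, price, sid) → {}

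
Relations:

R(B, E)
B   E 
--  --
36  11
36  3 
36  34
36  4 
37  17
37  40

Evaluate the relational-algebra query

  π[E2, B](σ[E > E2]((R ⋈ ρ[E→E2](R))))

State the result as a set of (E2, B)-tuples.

{(11, 36), (17, 37), (3, 36), (4, 36)}

ρ[E→E2]: schema becomes (B, E2); tuples unchanged.
R ⋈ ρ[E→E2](R) (natural join on B): {(36, 11, 11), (36, 11, 3), (36, 11, 34), (36, 11, 4), (36, 3, 11), (36, 3, 3), (36, 3, 34), (36, 3, 4), (36, 34, 11), (36, 34, 3), (36, 34, 34), (36, 34, 4), (36, 4, 11), (36, 4, 3), (36, 4, 34), (36, 4, 4), (37, 17, 17), (37, 17, 40), (37, 40, 17), (37, 40, 40)}
Selection E > E2: {(36, 11, 3), (36, 11, 4), (36, 34, 11), (36, 34, 3), (36, 34, 4), (36, 4, 3), (37, 40, 17)}
Projecting to E2, B (3 duplicate(s) eliminated): {(11, 36), (17, 37), (3, 36), (4, 36)}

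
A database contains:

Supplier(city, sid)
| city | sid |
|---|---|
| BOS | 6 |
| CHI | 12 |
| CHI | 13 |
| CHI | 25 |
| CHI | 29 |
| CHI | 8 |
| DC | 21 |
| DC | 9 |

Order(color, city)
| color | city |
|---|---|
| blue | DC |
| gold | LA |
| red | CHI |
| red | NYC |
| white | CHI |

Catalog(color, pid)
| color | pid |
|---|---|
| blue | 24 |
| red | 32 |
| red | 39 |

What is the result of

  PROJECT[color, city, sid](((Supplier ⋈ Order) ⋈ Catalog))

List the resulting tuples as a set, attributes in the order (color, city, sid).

{(blue, DC, 21), (blue, DC, 9), (red, CHI, 12), (red, CHI, 13), (red, CHI, 25), (red, CHI, 29), (red, CHI, 8)}

Supplier ⋈ Order (natural join on city): {(CHI, 12, red), (CHI, 12, white), (CHI, 13, red), (CHI, 13, white), (CHI, 25, red), (CHI, 25, white), (CHI, 29, red), (CHI, 29, white), (CHI, 8, red), (CHI, 8, white), (DC, 21, blue), (DC, 9, blue)}
(Supplier ⋈ Order) ⋈ Catalog (natural join on color): {(CHI, 12, red, 32), (CHI, 12, red, 39), (CHI, 13, red, 32), (CHI, 13, red, 39), (CHI, 25, red, 32), (CHI, 25, red, 39), (CHI, 29, red, 32), (CHI, 29, red, 39), (CHI, 8, red, 32), (CHI, 8, red, 39), (DC, 21, blue, 24), (DC, 9, blue, 24)}
Projecting to color, city, sid (5 duplicate(s) eliminated): {(blue, DC, 21), (blue, DC, 9), (red, CHI, 12), (red, CHI, 13), (red, CHI, 25), (red, CHI, 29), (red, CHI, 8)}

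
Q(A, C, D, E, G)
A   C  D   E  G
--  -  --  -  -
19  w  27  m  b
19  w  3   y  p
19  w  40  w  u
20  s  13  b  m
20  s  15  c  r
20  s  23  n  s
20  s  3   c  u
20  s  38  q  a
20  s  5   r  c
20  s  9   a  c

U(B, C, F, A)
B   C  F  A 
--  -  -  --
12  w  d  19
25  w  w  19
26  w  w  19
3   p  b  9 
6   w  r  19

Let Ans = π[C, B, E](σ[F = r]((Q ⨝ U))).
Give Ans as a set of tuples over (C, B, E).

Natural join on A, C: {(19, w, 27, m, b, 12, d), (19, w, 27, m, b, 25, w), (19, w, 27, m, b, 26, w), (19, w, 27, m, b, 6, r), (19, w, 3, y, p, 12, d), (19, w, 3, y, p, 25, w), (19, w, 3, y, p, 26, w), (19, w, 3, y, p, 6, r), (19, w, 40, w, u, 12, d), (19, w, 40, w, u, 25, w), (19, w, 40, w, u, 26, w), (19, w, 40, w, u, 6, r)}
Selection F = r: {(19, w, 27, m, b, 6, r), (19, w, 3, y, p, 6, r), (19, w, 40, w, u, 6, r)}
Keep only column(s) C, B, E: {(w, 6, m), (w, 6, w), (w, 6, y)}

{(w, 6, m), (w, 6, w), (w, 6, y)}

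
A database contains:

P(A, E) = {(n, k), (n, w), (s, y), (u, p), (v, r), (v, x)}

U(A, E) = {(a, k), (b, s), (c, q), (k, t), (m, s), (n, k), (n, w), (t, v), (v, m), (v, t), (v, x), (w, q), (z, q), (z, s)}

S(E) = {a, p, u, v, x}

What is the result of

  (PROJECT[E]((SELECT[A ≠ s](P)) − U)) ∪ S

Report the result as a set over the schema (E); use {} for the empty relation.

{a, p, r, u, v, x}

σ[A ≠ s]: keep tuples satisfying A ≠ s → {(n, k), (n, w), (u, p), (v, r), (v, x)}
Set difference of the two operands is {(u, p), (v, r)}.
π_{E} gives {p, r}.
Set union of the two operands is {a, p, r, u, v, x}.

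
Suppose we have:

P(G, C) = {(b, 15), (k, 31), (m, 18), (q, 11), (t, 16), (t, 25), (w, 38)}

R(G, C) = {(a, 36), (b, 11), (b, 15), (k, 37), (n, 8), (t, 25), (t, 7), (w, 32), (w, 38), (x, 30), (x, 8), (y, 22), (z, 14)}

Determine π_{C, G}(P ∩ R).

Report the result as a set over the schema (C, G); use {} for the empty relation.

{(15, b), (25, t), (38, w)}

Taking the intersection: {(b, 15), (t, 25), (w, 38)}
Projecting to C, G: {(15, b), (25, t), (38, w)}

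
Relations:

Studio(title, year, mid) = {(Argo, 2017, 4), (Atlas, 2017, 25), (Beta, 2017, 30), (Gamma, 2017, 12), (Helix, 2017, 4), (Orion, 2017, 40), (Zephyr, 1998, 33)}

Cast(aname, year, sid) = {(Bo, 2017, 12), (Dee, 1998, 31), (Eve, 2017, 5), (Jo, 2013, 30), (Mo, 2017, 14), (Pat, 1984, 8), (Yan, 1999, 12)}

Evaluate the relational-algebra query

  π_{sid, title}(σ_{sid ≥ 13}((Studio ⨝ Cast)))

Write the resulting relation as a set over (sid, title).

{(14, Argo), (14, Atlas), (14, Beta), (14, Gamma), (14, Helix), (14, Orion), (31, Zephyr)}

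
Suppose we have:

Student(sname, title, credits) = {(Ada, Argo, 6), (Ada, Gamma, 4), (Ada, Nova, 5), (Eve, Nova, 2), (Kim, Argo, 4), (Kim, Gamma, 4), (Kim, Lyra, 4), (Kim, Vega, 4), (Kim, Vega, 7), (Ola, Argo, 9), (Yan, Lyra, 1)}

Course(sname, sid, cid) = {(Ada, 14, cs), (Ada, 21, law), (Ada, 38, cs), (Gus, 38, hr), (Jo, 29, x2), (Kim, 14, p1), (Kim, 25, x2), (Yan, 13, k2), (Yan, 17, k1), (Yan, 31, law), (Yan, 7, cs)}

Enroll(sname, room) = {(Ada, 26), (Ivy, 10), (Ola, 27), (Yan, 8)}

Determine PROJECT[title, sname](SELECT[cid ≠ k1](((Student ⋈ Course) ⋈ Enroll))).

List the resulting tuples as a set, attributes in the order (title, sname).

{(Argo, Ada), (Gamma, Ada), (Lyra, Yan), (Nova, Ada)}

Natural join on sname: {(Ada, Argo, 6, 14, cs), (Ada, Argo, 6, 21, law), (Ada, Argo, 6, 38, cs), (Ada, Gamma, 4, 14, cs), (Ada, Gamma, 4, 21, law), (Ada, Gamma, 4, 38, cs), (Ada, Nova, 5, 14, cs), (Ada, Nova, 5, 21, law), (Ada, Nova, 5, 38, cs), (Kim, Argo, 4, 14, p1), (Kim, Argo, 4, 25, x2), (Kim, Gamma, 4, 14, p1), (Kim, Gamma, 4, 25, x2), (Kim, Lyra, 4, 14, p1), (Kim, Lyra, 4, 25, x2), (Kim, Vega, 4, 14, p1), (Kim, Vega, 4, 25, x2), (Kim, Vega, 7, 14, p1), (Kim, Vega, 7, 25, x2), (Yan, Lyra, 1, 13, k2), (Yan, Lyra, 1, 17, k1), (Yan, Lyra, 1, 31, law), (Yan, Lyra, 1, 7, cs)}
Natural join on sname: {(Ada, Argo, 6, 14, cs, 26), (Ada, Argo, 6, 21, law, 26), (Ada, Argo, 6, 38, cs, 26), (Ada, Gamma, 4, 14, cs, 26), (Ada, Gamma, 4, 21, law, 26), (Ada, Gamma, 4, 38, cs, 26), (Ada, Nova, 5, 14, cs, 26), (Ada, Nova, 5, 21, law, 26), (Ada, Nova, 5, 38, cs, 26), (Yan, Lyra, 1, 13, k2, 8), (Yan, Lyra, 1, 17, k1, 8), (Yan, Lyra, 1, 31, law, 8), (Yan, Lyra, 1, 7, cs, 8)}
Filtering on cid ≠ k1 leaves {(Ada, Argo, 6, 14, cs, 26), (Ada, Argo, 6, 21, law, 26), (Ada, Argo, 6, 38, cs, 26), (Ada, Gamma, 4, 14, cs, 26), (Ada, Gamma, 4, 21, law, 26), (Ada, Gamma, 4, 38, cs, 26), (Ada, Nova, 5, 14, cs, 26), (Ada, Nova, 5, 21, law, 26), (Ada, Nova, 5, 38, cs, 26), (Yan, Lyra, 1, 13, k2, 8), (Yan, Lyra, 1, 31, law, 8), (Yan, Lyra, 1, 7, cs, 8)}.
Keep only column(s) title, sname (8 duplicate(s) eliminated): {(Argo, Ada), (Gamma, Ada), (Lyra, Yan), (Nova, Ada)}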